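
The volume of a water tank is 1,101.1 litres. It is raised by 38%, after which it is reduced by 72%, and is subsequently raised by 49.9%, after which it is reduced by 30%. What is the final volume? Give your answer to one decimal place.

446.4 litres

38% increase: 1,101.1 × 1.38 = 1519.518.
Apply the 72% decrease: 1519.518 × 0.28 = 425.46504.
After the 49.9% increase: 425.46504 × 1.499 = 637.77209496.
30% decrease: 637.77209496 × 0.7 = 446.440466472 ≈ 446.4.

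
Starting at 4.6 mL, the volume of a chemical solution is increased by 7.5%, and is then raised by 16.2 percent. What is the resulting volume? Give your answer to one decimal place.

5.7 mL

7.5% increase: 4.6 × 1.075 = 4.945.
Apply the 16.2% increase: 4.945 × 1.162 = 5.74609 ≈ 5.7.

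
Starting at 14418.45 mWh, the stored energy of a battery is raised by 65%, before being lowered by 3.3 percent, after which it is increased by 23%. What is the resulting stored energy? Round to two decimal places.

28296.59 mWh

65% increase: 14418.45 × 1.65 = 23790.4425.
After the 3.3% decrease: 23790.4425 × 0.967 = 23005.3578975.
23% increase: 23005.3578975 × 1.23 = 28296.590213925 ≈ 28296.59.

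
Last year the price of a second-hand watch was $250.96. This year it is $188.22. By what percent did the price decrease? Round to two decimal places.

Change: $188.22 − $250.96 = -$62.74.
Relative to the original: -$62.74 ÷ $250.96 = -25.00%.
So the price decreased by 25.00%.

25.00%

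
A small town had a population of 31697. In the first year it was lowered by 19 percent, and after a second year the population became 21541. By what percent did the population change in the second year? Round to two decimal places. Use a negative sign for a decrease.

After the first year: 31697 × 0.81 = 25674.57.
Second-year multiplier: 21541 ÷ 25674.57 ≈ 0.839001.
That is a change of -16.10%.

-16.10%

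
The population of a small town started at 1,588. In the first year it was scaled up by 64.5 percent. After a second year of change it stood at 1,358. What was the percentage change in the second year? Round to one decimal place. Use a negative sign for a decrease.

-48.0%

After the first year: 1,588 × 1.645 = 2612.26.
Second-year multiplier: 1,358 ÷ 2612.26 ≈ 0.51986.
That is a change of -48.0%.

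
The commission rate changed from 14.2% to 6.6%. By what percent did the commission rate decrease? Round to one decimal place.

The change is 6.6 − 14.2 = -7.6 percentage points.
Relative to the original 14.2%, that is -7.6 ÷ 14.2 ≈ -53.5%.
So the commission rate fell by 53.5%.

53.5%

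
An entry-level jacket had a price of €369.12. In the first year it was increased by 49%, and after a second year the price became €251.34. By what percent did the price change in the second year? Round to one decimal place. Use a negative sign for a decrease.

After the first year: €369.12 × 1.49 = €549.9888.
Second-year multiplier: €251.34 ÷ €549.9888 ≈ 0.45699.
That is a change of -54.3%.

-54.3%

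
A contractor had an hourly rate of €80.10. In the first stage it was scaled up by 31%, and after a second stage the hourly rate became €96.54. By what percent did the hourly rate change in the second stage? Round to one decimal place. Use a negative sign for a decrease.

-8.0%

After the first stage: €80.10 × 1.31 = €104.931.
Second-stage multiplier: €96.54 ÷ €104.931 ≈ 0.92003.
That is a change of -8.0%.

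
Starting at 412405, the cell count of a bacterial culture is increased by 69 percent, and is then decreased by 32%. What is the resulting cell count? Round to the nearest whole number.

473936

Each change multiplies by a factor: 1.69 × 0.68 = 1.1492.
412405 × 1.1492 = 473935.826 ≈ 473936.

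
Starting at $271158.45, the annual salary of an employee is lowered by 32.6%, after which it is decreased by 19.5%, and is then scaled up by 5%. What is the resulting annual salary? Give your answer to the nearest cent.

Each change multiplies by a factor: 0.674 × 0.805 × 1.05 = 0.5696985.
$271158.45 × 0.5696985 = $154478.562227325 ≈ $154478.56.

$154478.56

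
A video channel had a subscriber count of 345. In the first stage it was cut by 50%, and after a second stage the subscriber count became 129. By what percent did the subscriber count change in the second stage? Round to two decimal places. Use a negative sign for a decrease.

After the first stage: 345 × 0.5 = 172.5.
Second-stage multiplier: 129 ÷ 172.5 ≈ 0.747826.
That is a change of -25.22%.

-25.22%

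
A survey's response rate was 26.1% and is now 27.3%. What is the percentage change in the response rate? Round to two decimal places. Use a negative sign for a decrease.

The change is 27.3 − 26.1 = 1.2 percentage points.
Relative to the original 26.1%, that is 1.2 ÷ 26.1 ≈ 4.60%.

4.60%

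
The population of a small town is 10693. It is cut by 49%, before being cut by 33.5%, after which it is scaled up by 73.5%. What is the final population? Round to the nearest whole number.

6292

49% decrease: 10693 × 0.51 = 5453.43.
After the 33.5% decrease: 5453.43 × 0.665 = 3626.53095.
After the 73.5% increase: 3626.53095 × 1.735 = 6292.03119825 ≈ 6292.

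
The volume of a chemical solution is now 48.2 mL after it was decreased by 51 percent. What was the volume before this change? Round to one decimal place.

98.4 mL

The overall multiplier applied was 0.49.
So the original volume was 48.2 ÷ 0.49 ≈ 98.4 mL.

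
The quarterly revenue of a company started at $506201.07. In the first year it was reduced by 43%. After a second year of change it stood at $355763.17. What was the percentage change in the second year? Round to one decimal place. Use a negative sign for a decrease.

23.3%

After the first year: $506201.07 × 0.57 = $288534.6099.
Second-year multiplier: $355763.17 ÷ $288534.6099 ≈ 1.233.
That is a change of 23.3%.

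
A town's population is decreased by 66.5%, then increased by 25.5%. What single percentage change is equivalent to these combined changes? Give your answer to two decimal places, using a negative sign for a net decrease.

-57.96%

A 66.5% decrease multiplies by 0.335.
Then a 25.5% increase: 0.335 × 1.255 = 0.420425.
Overall factor 0.420425, i.e. -57.96%.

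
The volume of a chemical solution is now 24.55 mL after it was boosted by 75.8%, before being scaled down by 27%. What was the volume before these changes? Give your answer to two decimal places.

19.13 mL

The overall multiplier applied was 1.758 × 0.73 = 1.28334.
So the original volume was 24.55 ÷ 1.28334 ≈ 19.13 mL.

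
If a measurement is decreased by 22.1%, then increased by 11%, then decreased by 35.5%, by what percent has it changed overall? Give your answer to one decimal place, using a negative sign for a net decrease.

The combined multiplier is 0.779 × 1.11 × 0.645 = 0.55772505.
That corresponds to a decrease of 44.2%.

-44.2%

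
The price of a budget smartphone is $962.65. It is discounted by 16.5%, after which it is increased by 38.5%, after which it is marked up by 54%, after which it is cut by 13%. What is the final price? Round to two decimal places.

$1491.57

16.5% decrease: $962.65 × 0.835 = $803.81275.
Apply the 38.5% increase: $803.81275 × 1.385 = $1113.28065875.
Apply the 54% increase: $1113.28065875 × 1.54 = $1714.452214475.
After the 13% decrease: $1714.452214475 × 0.87 = $1491.57342659325 ≈ $1491.57.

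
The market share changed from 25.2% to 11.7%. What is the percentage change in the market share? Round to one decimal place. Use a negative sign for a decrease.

The change is 11.7 − 25.2 = -13.5 percentage points.
Relative to the original 25.2%, that is -13.5 ÷ 25.2 ≈ -53.6%.

-53.6%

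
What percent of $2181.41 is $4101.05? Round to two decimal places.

$4101.05 ÷ $2181.41 ≈ 188.00%.

188.00%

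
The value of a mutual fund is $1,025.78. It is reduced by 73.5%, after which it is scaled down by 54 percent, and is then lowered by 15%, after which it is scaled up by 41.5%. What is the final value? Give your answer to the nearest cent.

Each change multiplies by a factor: 0.265 × 0.46 × 0.85 × 1.415 = 0.146615225.
$1,025.78 × 0.146615225 = $150.3949655005 ≈ $150.39.

$150.39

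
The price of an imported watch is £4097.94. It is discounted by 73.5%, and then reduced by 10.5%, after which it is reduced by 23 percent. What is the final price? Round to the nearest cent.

£748.39

Each change multiplies by a factor: 0.265 × 0.895 × 0.77 = 0.18262475.
£4097.94 × 0.18262475 = £748.385268015 ≈ £748.39.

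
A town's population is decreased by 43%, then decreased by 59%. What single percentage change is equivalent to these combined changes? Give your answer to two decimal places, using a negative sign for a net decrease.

A 43% decrease multiplies by 0.57.
Then a 59% decrease: 0.57 × 0.41 = 0.2337.
Overall factor 0.2337, i.e. -76.63%.

-76.63%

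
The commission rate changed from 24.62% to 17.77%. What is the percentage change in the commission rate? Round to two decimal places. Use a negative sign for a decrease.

The change is 17.77 − 24.62 = -6.85 percentage points.
Relative to the original 24.62%, that is -6.85 ÷ 24.62 ≈ -27.82%.

-27.82%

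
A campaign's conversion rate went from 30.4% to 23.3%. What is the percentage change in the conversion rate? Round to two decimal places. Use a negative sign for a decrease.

The change is 23.3 − 30.4 = -7.1 percentage points.
Relative to the original 30.4%, that is -7.1 ÷ 30.4 ≈ -23.36%.

-23.36%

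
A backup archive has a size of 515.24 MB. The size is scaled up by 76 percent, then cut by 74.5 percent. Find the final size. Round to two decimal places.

231.24 MB

Each change multiplies by a factor: 1.76 × 0.255 = 0.4488.
515.24 × 0.4488 = 231.239712 ≈ 231.24.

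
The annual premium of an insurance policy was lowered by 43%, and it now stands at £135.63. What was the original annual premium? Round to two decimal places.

£237.95

The overall multiplier applied was 0.57.
So the original annual premium was £135.63 ÷ 0.57 ≈ £237.95.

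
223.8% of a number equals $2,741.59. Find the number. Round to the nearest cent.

$1,225.02

$2,741.59 ÷ 2.238 ≈ $1,225.02.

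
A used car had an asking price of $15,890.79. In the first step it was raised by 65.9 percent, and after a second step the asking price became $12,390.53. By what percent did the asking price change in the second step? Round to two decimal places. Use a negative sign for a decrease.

-53.00%

After the first step: $15,890.79 × 1.659 = $26362.82061.
Second-step multiplier: $12,390.53 ÷ $26362.82061 ≈ 0.47.
That is a change of -53.00%.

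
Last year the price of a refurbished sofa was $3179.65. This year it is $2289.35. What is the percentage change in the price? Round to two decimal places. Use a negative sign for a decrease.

Change: $2289.35 − $3179.65 = -$890.30.
Relative to the original: -$890.30 ÷ $3179.65 ≈ -28.00%.

-28.00%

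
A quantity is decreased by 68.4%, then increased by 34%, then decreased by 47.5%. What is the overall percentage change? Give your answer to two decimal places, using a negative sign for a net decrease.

A 68.4% decrease multiplies by 0.316.
Then a 34% increase: 0.316 × 1.34 = 0.42344.
Then a 47.5% decrease: 0.42344 × 0.525 = 0.222306.
Overall factor 0.222306, i.e. -77.77%.

-77.77%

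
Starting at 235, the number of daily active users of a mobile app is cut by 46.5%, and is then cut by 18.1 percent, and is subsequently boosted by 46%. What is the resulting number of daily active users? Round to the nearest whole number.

Each change multiplies by a factor: 0.535 × 0.819 × 1.46 = 0.6397209.
235 × 0.6397209 = 150.3344115 ≈ 150.

150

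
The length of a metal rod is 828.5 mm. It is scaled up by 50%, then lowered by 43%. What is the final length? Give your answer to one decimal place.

Each change multiplies by a factor: 1.5 × 0.57 = 0.855.
828.5 × 0.855 = 708.3675 ≈ 708.4.

708.4 mm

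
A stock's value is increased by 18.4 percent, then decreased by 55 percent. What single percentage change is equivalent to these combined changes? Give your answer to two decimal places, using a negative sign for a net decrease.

An 18.4% increase multiplies by 1.184.
Then a 55% decrease: 1.184 × 0.45 = 0.5328.
Overall factor 0.5328, i.e. -46.72%.

-46.72%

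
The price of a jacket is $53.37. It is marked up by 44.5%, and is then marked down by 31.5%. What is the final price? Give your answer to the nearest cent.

After the 44.5% increase: $53.37 × 1.445 = $77.11965.
31.5% decrease: $77.11965 × 0.685 = $52.82696025 ≈ $52.83.

$52.83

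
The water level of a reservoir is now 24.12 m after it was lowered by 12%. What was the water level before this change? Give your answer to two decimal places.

The overall multiplier applied was 0.88.
So the original water level was 24.12 ÷ 0.88 ≈ 27.41 m.

27.41 m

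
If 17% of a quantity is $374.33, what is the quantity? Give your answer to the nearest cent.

$374.33 ÷ 0.17 ≈ $2201.94.

$2201.94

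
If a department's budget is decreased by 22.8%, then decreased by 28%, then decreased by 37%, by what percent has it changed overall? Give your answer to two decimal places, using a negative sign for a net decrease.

-64.98%

A 22.8% decrease multiplies by 0.772.
Then a 28% decrease: 0.772 × 0.72 = 0.55584.
Then a 37% decrease: 0.55584 × 0.63 = 0.3501792.
Overall factor 0.3501792, i.e. -64.98%.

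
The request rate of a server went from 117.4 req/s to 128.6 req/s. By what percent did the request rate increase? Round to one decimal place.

9.5%

Change: 128.6 − 117.4 = 11.2.
Relative to the original: 11.2 ÷ 117.4 ≈ 9.5%.
So the request rate increased by 9.5%.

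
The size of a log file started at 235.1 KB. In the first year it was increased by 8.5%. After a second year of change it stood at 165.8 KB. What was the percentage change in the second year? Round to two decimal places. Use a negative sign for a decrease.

-35.00%

After the first year: 235.1 × 1.085 = 255.0835.
Second-year multiplier: 165.8 ÷ 255.0835 ≈ 0.649983.
That is a change of -35.00%.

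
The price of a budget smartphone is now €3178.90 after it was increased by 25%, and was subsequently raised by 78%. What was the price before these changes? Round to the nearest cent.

Undoing the 78% increase: €3178.90 ÷ 1.78 ≈ €1785.898876.
Undoing the 25% increase: €1785.898876 ÷ 1.25 ≈ €1428.72.

€1428.72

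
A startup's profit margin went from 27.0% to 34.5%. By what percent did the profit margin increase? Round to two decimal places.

The change is 34.5 − 27.0 = 7.5 percentage points.
Relative to the original 27.0%, that is 7.5 ÷ 27.0 ≈ 27.78%.
So the profit margin rose by 27.78%.

27.78%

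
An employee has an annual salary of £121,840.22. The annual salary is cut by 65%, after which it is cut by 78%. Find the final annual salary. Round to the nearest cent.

£9,381.70

After the 65% decrease: £121,840.22 × 0.35 = £42644.077.
Apply the 78% decrease: £42644.077 × 0.22 = £9381.69694 ≈ £9,381.70.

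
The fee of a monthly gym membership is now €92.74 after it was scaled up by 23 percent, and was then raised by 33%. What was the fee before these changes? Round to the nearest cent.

€56.69

The overall multiplier applied was 1.23 × 1.33 = 1.6359.
So the original fee was €92.74 ÷ 1.6359 ≈ €56.69.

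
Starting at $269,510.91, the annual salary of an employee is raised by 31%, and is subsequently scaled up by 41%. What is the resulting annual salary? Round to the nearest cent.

$497,813.60

Each change multiplies by a factor: 1.31 × 1.41 = 1.8471.
$269,510.91 × 1.8471 = $497813.601861 ≈ $497,813.60.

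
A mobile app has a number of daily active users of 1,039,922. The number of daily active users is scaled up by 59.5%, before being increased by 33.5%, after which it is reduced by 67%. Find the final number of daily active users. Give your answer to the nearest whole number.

730,730

59.5% increase: 1,039,922 × 1.595 = 1658675.59.
After the 33.5% increase: 1658675.59 × 1.335 = 2214331.91265.
Apply the 67% decrease: 2214331.91265 × 0.33 = 730729.5311745 ≈ 730,730.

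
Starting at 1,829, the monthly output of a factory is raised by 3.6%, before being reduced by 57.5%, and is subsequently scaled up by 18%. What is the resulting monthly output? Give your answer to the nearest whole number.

950

After the 3.6% increase: 1,829 × 1.036 = 1894.844.
57.5% decrease: 1894.844 × 0.425 = 805.3087.
Apply the 18% increase: 805.3087 × 1.18 = 950.264266 ≈ 950.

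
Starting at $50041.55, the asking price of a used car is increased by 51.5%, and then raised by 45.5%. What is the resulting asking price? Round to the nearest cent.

$110307.84

Each change multiplies by a factor: 1.515 × 1.455 = 2.204325.
$50041.55 × 2.204325 = $110307.83970375 ≈ $110307.84.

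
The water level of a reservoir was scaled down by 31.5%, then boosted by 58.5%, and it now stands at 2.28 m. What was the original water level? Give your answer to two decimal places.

Undoing the 58.5% increase: 2.28 ÷ 1.585 ≈ 1.438486.
Undoing the 31.5% decrease: 1.438486 ÷ 0.685 ≈ 2.10 m.

2.10 m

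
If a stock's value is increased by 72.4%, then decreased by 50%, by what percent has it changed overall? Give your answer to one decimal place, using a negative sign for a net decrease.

-13.8%

The combined multiplier is 1.724 × 0.5 = 0.862.
That corresponds to a decrease of 13.8%.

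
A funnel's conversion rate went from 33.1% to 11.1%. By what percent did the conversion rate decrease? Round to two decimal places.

The change is 11.1 − 33.1 = -22.0 percentage points.
Relative to the original 33.1%, that is -22.0 ÷ 33.1 ≈ -66.47%.
So the conversion rate fell by 66.47%.

66.47%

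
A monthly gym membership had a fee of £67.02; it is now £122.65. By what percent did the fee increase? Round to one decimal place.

83.0%

Change: £122.65 − £67.02 = £55.63.
Relative to the original: £55.63 ÷ £67.02 ≈ 83.0%.
So the fee increased by 83.0%.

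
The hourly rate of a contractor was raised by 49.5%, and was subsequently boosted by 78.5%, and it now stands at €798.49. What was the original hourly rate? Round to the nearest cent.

€299.22

Undoing the 78.5% increase: €798.49 ÷ 1.785 ≈ €447.333333.
Undoing the 49.5% increase: €447.333333 ÷ 1.495 ≈ €299.22.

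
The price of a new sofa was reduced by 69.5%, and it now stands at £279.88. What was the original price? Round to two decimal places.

The overall multiplier applied was 0.305.
So the original price was £279.88 ÷ 0.305 ≈ £917.64.

£917.64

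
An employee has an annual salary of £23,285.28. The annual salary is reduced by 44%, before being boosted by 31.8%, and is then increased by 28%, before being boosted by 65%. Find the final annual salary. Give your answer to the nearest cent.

£36,297.68

After the 44% decrease: £23,285.28 × 0.56 = £13039.7568.
After the 31.8% increase: £13039.7568 × 1.318 = £17186.3994624.
28% increase: £17186.3994624 × 1.28 = £21998.591311872.
Apply the 65% increase: £21998.591311872 × 1.65 = £36297.6756645888 ≈ £36,297.68.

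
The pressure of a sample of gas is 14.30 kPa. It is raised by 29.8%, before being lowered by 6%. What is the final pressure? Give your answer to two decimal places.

29.8% increase: 14.30 × 1.298 = 18.5614.
6% decrease: 18.5614 × 0.94 = 17.447716 ≈ 17.45.

17.45 kPa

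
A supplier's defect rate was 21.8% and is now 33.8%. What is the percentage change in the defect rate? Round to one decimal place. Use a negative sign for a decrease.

The change is 33.8 − 21.8 = 12.0 percentage points.
Relative to the original 21.8%, that is 12.0 ÷ 21.8 ≈ 55.0%.

55.0%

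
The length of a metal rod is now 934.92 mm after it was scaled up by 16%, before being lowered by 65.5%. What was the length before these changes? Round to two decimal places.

Undoing the 65.5% decrease: 934.92 ÷ 0.345 ≈ 2709.913043.
Undoing the 16% increase: 2709.913043 ÷ 1.16 ≈ 2,336.13 mm.

2,336.13 mm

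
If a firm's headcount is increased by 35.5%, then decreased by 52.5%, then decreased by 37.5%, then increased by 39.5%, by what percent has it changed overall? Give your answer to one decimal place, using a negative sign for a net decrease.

A 35.5% increase multiplies by 1.355.
Then a 52.5% decrease: 1.355 × 0.475 = 0.643625.
Then a 37.5% decrease: 0.643625 × 0.625 = 0.402265625.
Then a 39.5% increase: 0.402265625 × 1.395 = 0.561160546875.
Overall factor 0.561160546875, i.e. -43.9%.

-43.9%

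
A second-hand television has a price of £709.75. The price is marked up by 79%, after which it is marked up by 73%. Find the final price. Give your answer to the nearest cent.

Each change multiplies by a factor: 1.79 × 1.73 = 3.0967.
£709.75 × 3.0967 = £2197.882825 ≈ £2197.88.

£2197.88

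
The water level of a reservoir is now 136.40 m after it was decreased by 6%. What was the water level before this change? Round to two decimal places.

145.11 m

The overall multiplier applied was 0.94.
So the original water level was 136.40 ÷ 0.94 ≈ 145.11 m.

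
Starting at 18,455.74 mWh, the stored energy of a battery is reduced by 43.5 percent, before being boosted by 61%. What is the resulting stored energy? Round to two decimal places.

43.5% decrease: 18,455.74 × 0.565 = 10427.4931.
Apply the 61% increase: 10427.4931 × 1.61 = 16788.263891 ≈ 16,788.26.

16,788.26 mWh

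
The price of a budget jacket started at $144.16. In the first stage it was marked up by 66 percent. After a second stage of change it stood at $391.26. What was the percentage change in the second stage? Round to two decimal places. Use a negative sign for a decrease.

After the first stage: $144.16 × 1.66 = $239.3056.
Second-stage multiplier: $391.26 ÷ $239.3056 ≈ 1.634981.
That is a change of 63.50%.

63.50%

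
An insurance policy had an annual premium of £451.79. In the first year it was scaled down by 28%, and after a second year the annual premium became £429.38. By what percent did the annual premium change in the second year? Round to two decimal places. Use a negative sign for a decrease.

32.00%

After the first year: £451.79 × 0.72 = £325.2888.
Second-year multiplier: £429.38 ÷ £325.2888 ≈ 1.319996.
That is a change of 32.00%.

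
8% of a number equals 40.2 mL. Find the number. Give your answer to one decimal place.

40.2 mL ÷ 0.08 = 502.5 mL.

502.5 mL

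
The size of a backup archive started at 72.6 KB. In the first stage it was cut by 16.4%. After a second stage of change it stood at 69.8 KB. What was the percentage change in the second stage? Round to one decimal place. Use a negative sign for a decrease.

15.0%

After the first stage: 72.6 × 0.836 = 60.6936.
Second-stage multiplier: 69.8 ÷ 60.6936 ≈ 1.15004.
That is a change of 15.0%.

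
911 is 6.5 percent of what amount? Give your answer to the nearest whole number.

911 ÷ 0.065 ≈ 14,015.

14,015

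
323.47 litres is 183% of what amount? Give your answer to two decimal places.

323.47 litres ÷ 1.83 ≈ 176.76 litres.

176.76 litres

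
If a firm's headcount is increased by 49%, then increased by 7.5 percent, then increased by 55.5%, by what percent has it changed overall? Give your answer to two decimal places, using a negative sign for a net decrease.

The combined multiplier is 1.49 × 1.075 × 1.555 = 2.49072125.
That corresponds to an increase of 149.07%.

149.07%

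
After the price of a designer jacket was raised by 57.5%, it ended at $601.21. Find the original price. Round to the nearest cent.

The overall multiplier applied was 1.575.
So the original price was $601.21 ÷ 1.575 ≈ $381.72.

$381.72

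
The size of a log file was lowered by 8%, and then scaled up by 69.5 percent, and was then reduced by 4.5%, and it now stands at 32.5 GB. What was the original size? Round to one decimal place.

The overall multiplier applied was 0.92 × 1.695 × 0.955 = 1.489227.
So the original size was 32.5 ÷ 1.489227 ≈ 21.8 GB.

21.8 GB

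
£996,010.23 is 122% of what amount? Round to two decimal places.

£816,401.83

£996,010.23 ÷ 1.22 ≈ £816,401.83.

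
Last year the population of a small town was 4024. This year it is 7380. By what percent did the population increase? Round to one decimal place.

Change: 7380 − 4024 = 3356.
Relative to the original: 3356 ÷ 4024 ≈ 83.4%.
So the population increased by 83.4%.

83.4%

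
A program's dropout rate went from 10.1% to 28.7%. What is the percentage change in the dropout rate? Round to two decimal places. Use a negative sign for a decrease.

The change is 28.7 − 10.1 = 18.6 percentage points.
Relative to the original 10.1%, that is 18.6 ÷ 10.1 ≈ 184.16%.

184.16%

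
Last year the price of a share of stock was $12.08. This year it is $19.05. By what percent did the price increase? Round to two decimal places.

57.70%

Change: $19.05 − $12.08 = $6.97.
Relative to the original: $6.97 ÷ $12.08 ≈ 57.70%.
So the price increased by 57.70%.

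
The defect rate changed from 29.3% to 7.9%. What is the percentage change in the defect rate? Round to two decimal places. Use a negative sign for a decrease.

-73.04%

The change is 7.9 − 29.3 = -21.4 percentage points.
Relative to the original 29.3%, that is -21.4 ÷ 29.3 ≈ -73.04%.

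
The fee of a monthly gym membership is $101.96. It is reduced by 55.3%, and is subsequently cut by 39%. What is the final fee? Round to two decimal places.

Each change multiplies by a factor: 0.447 × 0.61 = 0.27267.
$101.96 × 0.27267 = $27.8014332 ≈ $27.80.

$27.80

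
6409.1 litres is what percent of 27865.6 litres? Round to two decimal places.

6409.1 litres ÷ 27865.6 litres ≈ 23.00%.

23.00%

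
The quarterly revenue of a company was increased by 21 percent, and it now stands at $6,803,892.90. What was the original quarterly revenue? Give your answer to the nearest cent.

The overall multiplier applied was 1.21.
So the original quarterly revenue was $6,803,892.90 ÷ 1.21 ≈ $5,623,051.98.

$5,623,051.98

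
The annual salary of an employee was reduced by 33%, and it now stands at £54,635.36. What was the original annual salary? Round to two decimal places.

£81,545.31

The overall multiplier applied was 0.67.
So the original annual salary was £54,635.36 ÷ 0.67 ≈ £81,545.31.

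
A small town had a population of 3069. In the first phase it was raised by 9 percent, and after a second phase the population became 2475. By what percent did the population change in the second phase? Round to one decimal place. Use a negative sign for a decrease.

After the first phase: 3069 × 1.09 = 3345.21.
Second-phase multiplier: 2475 ÷ 3345.21 ≈ 0.73986.
That is a change of -26.0%.

-26.0%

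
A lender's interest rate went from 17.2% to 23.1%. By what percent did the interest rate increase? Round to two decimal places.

The change is 23.1 − 17.2 = 5.9 percentage points.
Relative to the original 17.2%, that is 5.9 ÷ 17.2 ≈ 34.30%.
So the interest rate rose by 34.30%.

34.30%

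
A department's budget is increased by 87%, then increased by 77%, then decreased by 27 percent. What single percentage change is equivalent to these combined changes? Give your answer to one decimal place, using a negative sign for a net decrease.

An 87% increase multiplies by 1.87.
Then a 77% increase: 1.87 × 1.77 = 3.3099.
Then a 27% decrease: 3.3099 × 0.73 = 2.416227.
Overall factor 2.416227, i.e. 141.6%.

141.6%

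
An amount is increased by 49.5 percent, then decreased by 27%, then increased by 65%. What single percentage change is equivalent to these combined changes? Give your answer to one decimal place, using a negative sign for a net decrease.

The combined multiplier is 1.495 × 0.73 × 1.65 = 1.8007275.
That corresponds to an increase of 80.1%.

80.1%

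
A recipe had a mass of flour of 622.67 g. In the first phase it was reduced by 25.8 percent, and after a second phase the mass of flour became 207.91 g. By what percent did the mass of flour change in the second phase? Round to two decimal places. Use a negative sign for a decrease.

-55.00%

After the first phase: 622.67 × 0.742 = 462.02114.
Second-phase multiplier: 207.91 ÷ 462.02114 ≈ 0.450001.
That is a change of -55.00%.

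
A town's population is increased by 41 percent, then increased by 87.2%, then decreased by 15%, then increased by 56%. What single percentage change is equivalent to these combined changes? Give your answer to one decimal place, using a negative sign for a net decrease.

250.0%

The combined multiplier is 1.41 × 1.872 × 0.85 × 1.56 = 3.50000352.
That corresponds to an increase of 250.0%.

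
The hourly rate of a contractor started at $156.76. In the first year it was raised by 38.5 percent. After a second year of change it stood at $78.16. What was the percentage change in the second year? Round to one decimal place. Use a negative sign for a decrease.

-64.0%

After the first year: $156.76 × 1.385 = $217.1126.
Second-year multiplier: $78.16 ÷ $217.1126 ≈ 0.36.
That is a change of -64.0%.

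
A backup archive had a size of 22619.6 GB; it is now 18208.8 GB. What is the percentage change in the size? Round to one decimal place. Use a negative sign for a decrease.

-19.5%

Change: 18208.8 − 22619.6 = -4410.8.
Relative to the original: -4410.8 ÷ 22619.6 ≈ -19.5%.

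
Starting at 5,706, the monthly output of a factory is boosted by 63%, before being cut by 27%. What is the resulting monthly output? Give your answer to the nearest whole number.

After the 63% increase: 5,706 × 1.63 = 9300.78.
Apply the 27% decrease: 9300.78 × 0.73 = 6789.5694 ≈ 6,790.

6,790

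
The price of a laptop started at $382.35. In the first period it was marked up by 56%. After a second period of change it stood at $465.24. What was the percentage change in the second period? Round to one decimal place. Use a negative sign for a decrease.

After the first period: $382.35 × 1.56 = $596.466.
Second-period multiplier: $465.24 ÷ $596.466 ≈ 0.77999.
That is a change of -22.0%.

-22.0%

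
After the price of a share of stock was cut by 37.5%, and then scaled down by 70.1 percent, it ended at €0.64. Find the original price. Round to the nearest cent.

The overall multiplier applied was 0.625 × 0.299 = 0.186875.
So the original price was €0.64 ÷ 0.186875 ≈ €3.42.

€3.42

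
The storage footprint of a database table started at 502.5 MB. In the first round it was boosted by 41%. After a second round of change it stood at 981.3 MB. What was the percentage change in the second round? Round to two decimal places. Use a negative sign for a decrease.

After the first round: 502.5 × 1.41 = 708.525.
Second-round multiplier: 981.3 ÷ 708.525 ≈ 1.38499.
That is a change of 38.50%.

38.50%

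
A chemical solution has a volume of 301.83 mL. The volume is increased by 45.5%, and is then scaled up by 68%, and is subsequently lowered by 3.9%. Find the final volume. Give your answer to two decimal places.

45.5% increase: 301.83 × 1.455 = 439.16265.
Apply the 68% increase: 439.16265 × 1.68 = 737.793252.
Apply the 3.9% decrease: 737.793252 × 0.961 = 709.019315172 ≈ 709.02.

709.02 mL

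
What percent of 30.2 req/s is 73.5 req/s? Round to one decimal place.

73.5 req/s ÷ 30.2 req/s ≈ 243.4%.

243.4%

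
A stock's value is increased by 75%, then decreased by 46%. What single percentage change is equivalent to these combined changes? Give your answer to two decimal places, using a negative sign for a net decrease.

-5.50%

A 75% increase multiplies by 1.75.
Then a 46% decrease: 1.75 × 0.54 = 0.945.
Overall factor 0.945, i.e. -5.50%.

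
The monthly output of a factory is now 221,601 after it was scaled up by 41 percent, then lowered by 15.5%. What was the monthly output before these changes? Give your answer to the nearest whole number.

Undoing the 15.5% decrease: 221,601 ÷ 0.845 ≈ 262249.704142.
Undoing the 41% increase: 262249.704142 ÷ 1.41 ≈ 185,993.

185,993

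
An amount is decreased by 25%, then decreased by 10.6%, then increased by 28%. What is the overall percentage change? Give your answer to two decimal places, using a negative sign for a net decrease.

The combined multiplier is 0.75 × 0.894 × 1.28 = 0.85824.
That corresponds to a decrease of 14.18%.

-14.18%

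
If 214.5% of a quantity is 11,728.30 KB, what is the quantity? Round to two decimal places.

11,728.30 KB ÷ 2.145 ≈ 5,467.74 KB.

5,467.74 KB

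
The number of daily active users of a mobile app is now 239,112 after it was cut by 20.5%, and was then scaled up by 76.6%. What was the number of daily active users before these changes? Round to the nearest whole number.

170,311

The overall multiplier applied was 0.795 × 1.766 = 1.40397.
So the original number of daily active users was 239,112 ÷ 1.40397 ≈ 170,311.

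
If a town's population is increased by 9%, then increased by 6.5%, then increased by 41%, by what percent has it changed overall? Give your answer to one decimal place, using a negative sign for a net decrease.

The combined multiplier is 1.09 × 1.065 × 1.41 = 1.6367985.
That corresponds to an increase of 63.7%.

63.7%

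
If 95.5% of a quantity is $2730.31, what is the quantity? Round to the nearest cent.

$2730.31 ÷ 0.955 ≈ $2858.96.

$2858.96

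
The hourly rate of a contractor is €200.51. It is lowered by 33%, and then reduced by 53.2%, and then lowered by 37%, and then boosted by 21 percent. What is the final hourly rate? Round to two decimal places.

€47.93

Each change multiplies by a factor: 0.67 × 0.468 × 0.63 × 1.21 = 0.239026788.
€200.51 × 0.239026788 = €47.92726126188 ≈ €47.93.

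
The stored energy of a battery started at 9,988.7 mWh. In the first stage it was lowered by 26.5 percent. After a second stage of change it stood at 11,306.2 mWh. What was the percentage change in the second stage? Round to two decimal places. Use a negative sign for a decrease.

54.00%

After the first stage: 9,988.7 × 0.735 = 7341.6945.
Second-stage multiplier: 11,306.2 ÷ 7341.6945 ≈ 1.539999.
That is a change of 54.00%.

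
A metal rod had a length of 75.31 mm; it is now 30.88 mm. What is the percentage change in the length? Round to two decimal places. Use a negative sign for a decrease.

-59.00%

Change: 30.88 − 75.31 = -44.43.
Relative to the original: -44.43 ÷ 75.31 ≈ -59.00%.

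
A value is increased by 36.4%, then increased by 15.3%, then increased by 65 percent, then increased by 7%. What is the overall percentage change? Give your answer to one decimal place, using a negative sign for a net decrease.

The combined multiplier is 1.364 × 1.153 × 1.65 × 1.07 = 2.776587726.
That corresponds to an increase of 177.7%.

177.7%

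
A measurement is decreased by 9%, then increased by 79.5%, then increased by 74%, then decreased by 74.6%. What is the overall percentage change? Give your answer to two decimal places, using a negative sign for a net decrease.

A 9% decrease multiplies by 0.91.
Then a 79.5% increase: 0.91 × 1.795 = 1.63345.
Then a 74% increase: 1.63345 × 1.74 = 2.842203.
Then a 74.6% decrease: 2.842203 × 0.254 = 0.721919562.
Overall factor 0.721919562, i.e. -27.81%.

-27.81%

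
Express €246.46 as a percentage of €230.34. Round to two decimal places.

107.00%

€246.46 ÷ €230.34 ≈ 107.00%.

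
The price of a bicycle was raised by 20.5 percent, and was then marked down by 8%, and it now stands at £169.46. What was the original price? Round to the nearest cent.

The overall multiplier applied was 1.205 × 0.92 = 1.1086.
So the original price was £169.46 ÷ 1.1086 ≈ £152.86.

£152.86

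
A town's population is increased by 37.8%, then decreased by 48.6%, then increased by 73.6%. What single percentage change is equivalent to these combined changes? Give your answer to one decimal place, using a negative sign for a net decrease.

A 37.8% increase multiplies by 1.378.
Then a 48.6% decrease: 1.378 × 0.514 = 0.708292.
Then a 73.6% increase: 0.708292 × 1.736 = 1.229594912.
Overall factor 1.229594912, i.e. 23.0%.

23.0%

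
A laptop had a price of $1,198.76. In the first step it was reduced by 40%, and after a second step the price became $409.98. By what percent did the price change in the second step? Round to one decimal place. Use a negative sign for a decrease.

After the first step: $1,198.76 × 0.6 = $719.256.
Second-step multiplier: $409.98 ÷ $719.256 ≈ 0.57001.
That is a change of -43.0%.

-43.0%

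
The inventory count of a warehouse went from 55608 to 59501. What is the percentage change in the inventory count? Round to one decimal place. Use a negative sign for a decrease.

Change: 59501 − 55608 = 3893.
Relative to the original: 3893 ÷ 55608 ≈ 7.0%.

7.0%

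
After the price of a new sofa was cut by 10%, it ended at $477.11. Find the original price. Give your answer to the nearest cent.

$530.12

The overall multiplier applied was 0.9.
So the original price was $477.11 ÷ 0.9 ≈ $530.12.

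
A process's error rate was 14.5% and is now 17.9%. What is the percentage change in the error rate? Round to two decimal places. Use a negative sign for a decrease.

23.45%

The change is 17.9 − 14.5 = 3.4 percentage points.
Relative to the original 14.5%, that is 3.4 ÷ 14.5 ≈ 23.45%.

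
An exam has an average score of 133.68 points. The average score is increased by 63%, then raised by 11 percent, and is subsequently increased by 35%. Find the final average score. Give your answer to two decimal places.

Each change multiplies by a factor: 1.63 × 1.11 × 1.35 = 2.442555.
133.68 × 2.442555 = 326.5207524 ≈ 326.52.

326.52 points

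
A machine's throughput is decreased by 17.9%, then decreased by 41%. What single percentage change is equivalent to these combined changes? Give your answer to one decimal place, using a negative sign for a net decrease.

The combined multiplier is 0.821 × 0.59 = 0.48439.
That corresponds to a decrease of 51.6%.

-51.6%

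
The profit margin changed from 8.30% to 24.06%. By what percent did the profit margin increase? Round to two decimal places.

The change is 24.06 − 8.30 = 15.76 percentage points.
Relative to the original 8.30%, that is 15.76 ÷ 8.30 ≈ 189.88%.
So the profit margin rose by 189.88%.

189.88%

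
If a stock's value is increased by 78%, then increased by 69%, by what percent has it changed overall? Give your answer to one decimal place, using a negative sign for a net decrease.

200.8%

The combined multiplier is 1.78 × 1.69 = 3.0082.
That corresponds to an increase of 200.8%.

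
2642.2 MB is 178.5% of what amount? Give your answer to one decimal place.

2642.2 MB ÷ 1.785 ≈ 1480.2 MB.

1480.2 MB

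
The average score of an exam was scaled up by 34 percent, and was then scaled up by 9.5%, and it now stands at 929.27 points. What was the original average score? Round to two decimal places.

The overall multiplier applied was 1.34 × 1.095 = 1.4673.
So the original average score was 929.27 ÷ 1.4673 ≈ 633.32 points.

633.32 points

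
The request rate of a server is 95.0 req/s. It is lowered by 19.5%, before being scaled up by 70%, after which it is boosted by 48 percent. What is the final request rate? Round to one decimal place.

Each change multiplies by a factor: 0.805 × 1.7 × 1.48 = 2.02538.
95.0 × 2.02538 = 192.4111 ≈ 192.4.

192.4 req/s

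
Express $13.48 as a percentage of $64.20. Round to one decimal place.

21.0%

$13.48 ÷ $64.20 ≈ 21.0%.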